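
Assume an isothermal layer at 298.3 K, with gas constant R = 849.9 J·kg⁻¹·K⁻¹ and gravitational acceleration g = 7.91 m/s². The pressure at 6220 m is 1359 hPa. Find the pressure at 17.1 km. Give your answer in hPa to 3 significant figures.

P ≈ 968 hPa

Scale height: H = RT/g = 849.9 × 298.3 / 7.91 = 32051 m.
Between two levels, P₂ = P₁ exp(−Δz/H) with Δz = z₂ − z₁.
Δz = 17100 − 6220.0 = 10880 m; Δz/H = 10880/32051 = 0.33946.
P₂ = 1359 × exp(−0.33946) = 1359 × 0.71215 = 967.81 hPa.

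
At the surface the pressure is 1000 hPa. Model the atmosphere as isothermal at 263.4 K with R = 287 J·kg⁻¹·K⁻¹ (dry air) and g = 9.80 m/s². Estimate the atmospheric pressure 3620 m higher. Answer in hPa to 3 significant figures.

Scale height: H = RT/g = 287 × 263.4 / 9.80 = 7713.9 m.
Barometric formula: P = P₀ exp(−z/H).
z/H = 3620.0/7713.9 = 0.46928; exp(−0.46928) = 0.62545.
P = 1000 × 0.62545 = 625.45 hPa.

P ≈ 625 hPa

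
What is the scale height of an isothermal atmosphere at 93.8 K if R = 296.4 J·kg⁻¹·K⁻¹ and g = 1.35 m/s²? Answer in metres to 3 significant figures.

H ≈ 20600 m

The scale height of an isothermal atmosphere is H = RT/g.
H = 296.4 × 93.8 / 1.35 = 27802/1.35 = 20594 m.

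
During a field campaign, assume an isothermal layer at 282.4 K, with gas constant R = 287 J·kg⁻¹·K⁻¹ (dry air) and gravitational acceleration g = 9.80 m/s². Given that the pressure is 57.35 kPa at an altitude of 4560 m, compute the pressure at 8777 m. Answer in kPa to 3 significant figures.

Scale height: H = RT/g = 287 × 282.4 / 9.80 = 8270.3 m.
Between two levels, P₂ = P₁ exp(−Δz/H) with Δz = z₂ − z₁.
Δz = 8777.0 − 4560.0 = 4217.0 m; Δz/H = 4217.0/8270.3 = 0.50990.
P₂ = 57.35 × exp(−0.50990) = 57.35 × 0.60056 = 34.442 kPa.

P ≈ 34.4 kPa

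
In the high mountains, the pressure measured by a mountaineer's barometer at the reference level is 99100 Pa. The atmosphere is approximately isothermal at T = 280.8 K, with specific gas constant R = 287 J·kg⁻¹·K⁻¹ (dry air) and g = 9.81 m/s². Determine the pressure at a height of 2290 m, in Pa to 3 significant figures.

P ≈ 75000 Pa

Scale height: H = RT/g = 287 × 280.8 / 9.81 = 8215.0 m.
Barometric formula: P = P₀ exp(−z/H).
z/H = 2290.0/8215.0 = 0.27876; exp(−0.27876) = 0.75672.
P = 99100 × 0.75672 = 74991 Pa.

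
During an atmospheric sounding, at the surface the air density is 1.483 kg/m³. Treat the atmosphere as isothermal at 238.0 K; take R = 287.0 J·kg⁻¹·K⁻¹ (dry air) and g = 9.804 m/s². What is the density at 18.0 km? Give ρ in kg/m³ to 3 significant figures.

ρ ≈ 0.112 kg/m³

Scale height: H = RT/g = 287.0 × 238.0 / 9.804 = 6967.2 m.
In an isothermal atmosphere, density decays like pressure: ρ = ρ₀ exp(−z/H).
z/H = 18000/6967.2 = 2.5835; exp(−2.5835) = 0.075509.
ρ = 1.483 × 0.075509 = 0.11198 kg/m³.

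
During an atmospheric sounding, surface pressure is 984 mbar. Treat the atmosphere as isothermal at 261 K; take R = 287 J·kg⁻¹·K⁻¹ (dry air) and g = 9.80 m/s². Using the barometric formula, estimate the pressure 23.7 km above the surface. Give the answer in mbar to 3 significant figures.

Scale height: H = RT/g = 287 × 261 / 9.80 = 7643.6 m.
Barometric formula: P = P₀ exp(−z/H).
z/H = 23700/7643.6 = 3.1006; exp(−3.1006) = 0.045022.
P = 984 × 0.045022 = 44.302 mbar.

P ≈ 44.3 mbar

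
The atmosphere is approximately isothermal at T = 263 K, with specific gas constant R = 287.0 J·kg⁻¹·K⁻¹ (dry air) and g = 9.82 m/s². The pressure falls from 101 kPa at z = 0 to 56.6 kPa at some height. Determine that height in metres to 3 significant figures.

Scale height: H = RT/g = 287.0 × 263 / 9.82 = 7686.5 m.
Invert the barometric formula: z = H ln(P₀/P).
P₀/P = 101/56.6 = 1.7845; ln(1.7845) = 0.57914.
z = 7686.5 × 0.57914 = 4451.6 m.

z ≈ 4450 m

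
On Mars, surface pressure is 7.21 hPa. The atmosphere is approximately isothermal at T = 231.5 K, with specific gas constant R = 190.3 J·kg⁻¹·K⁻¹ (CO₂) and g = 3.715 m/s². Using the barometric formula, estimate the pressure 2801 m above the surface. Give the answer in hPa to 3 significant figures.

P ≈ 5.69 hPa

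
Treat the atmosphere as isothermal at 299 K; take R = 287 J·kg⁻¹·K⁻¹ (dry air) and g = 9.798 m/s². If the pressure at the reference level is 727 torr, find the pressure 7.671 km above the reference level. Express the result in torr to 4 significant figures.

Scale height: H = RT/g = 287 × 299 / 9.798 = 8758.2 m.
Barometric formula: P = P₀ exp(−z/H).
z/H = 7671.0/8758.2 = 0.87586; exp(−0.87586) = 0.41650.
P = 727 × 0.41650 = 302.80 torr.

P ≈ 302.8 torr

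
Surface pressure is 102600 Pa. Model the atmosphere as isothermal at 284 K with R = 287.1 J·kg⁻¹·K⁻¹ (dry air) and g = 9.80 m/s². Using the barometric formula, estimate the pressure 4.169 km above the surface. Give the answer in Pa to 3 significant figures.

P ≈ 62200 Pa

Scale height: H = RT/g = 287.1 × 284 / 9.80 = 8320.0 m.
Barometric formula: P = P₀ exp(−z/H).
z/H = 4169.0/8320.0 = 0.50108; exp(−0.50108) = 0.60588.
P = 102600 × 0.60588 = 62163 Pa.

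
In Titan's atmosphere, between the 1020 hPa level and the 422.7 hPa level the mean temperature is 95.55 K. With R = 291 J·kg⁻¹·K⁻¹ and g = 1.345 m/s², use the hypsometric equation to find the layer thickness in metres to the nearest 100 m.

Hypsometric equation: Δz = (R T̄/g) ln(P₁/P₂).
R T̄/g = 291 × 95.55 / 1.345 = 20673 m.
ln(1020/422.7) = ln(2.4131) = 0.88091.
Δz = 20673 × 0.88091 = 18211 m.

Δz ≈ 18200 m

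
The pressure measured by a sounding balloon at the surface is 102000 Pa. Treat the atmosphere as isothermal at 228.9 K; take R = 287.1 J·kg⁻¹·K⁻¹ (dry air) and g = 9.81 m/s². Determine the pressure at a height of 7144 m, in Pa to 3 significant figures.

Scale height: H = RT/g = 287.1 × 228.9 / 9.81 = 6699.0 m.
Barometric formula: P = P₀ exp(−z/H).
z/H = 7144.0/6699.0 = 1.0664; exp(−1.0664) = 0.34425.
P = 102000 × 0.34425 = 35114 Pa.

P ≈ 35100 Pa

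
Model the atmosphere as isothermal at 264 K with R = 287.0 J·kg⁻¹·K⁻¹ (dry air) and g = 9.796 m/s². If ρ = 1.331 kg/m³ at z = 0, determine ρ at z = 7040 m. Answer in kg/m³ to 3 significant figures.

Scale height: H = RT/g = 287.0 × 264 / 9.796 = 7734.6 m.
In an isothermal atmosphere, density decays like pressure: ρ = ρ₀ exp(−z/H).
z/H = 7040.0/7734.6 = 0.91020; exp(−0.91020) = 0.40244.
ρ = 1.331 × 0.40244 = 0.53565 kg/m³.

ρ ≈ 0.536 kg/m³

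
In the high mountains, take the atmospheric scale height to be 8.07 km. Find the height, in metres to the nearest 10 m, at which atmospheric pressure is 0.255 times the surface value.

Set P/P₀ = exp(−z/H) = 0.255, so z = −H ln(0.255).
−ln(0.255) = 1.3665; z = 8070.0 × 1.3665 = 11028 m.

z ≈ 11030 m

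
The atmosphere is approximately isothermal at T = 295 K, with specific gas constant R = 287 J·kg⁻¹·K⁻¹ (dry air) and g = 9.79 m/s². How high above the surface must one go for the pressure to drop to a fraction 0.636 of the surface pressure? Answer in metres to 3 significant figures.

Scale height: H = RT/g = 287 × 295 / 9.79 = 8648.1 m.
Set P/P₀ = exp(−z/H) = 0.636, so z = −H ln(0.636).
−ln(0.636) = 0.45256; z = 8648.1 × 0.45256 = 3913.8 m.

z ≈ 3910 m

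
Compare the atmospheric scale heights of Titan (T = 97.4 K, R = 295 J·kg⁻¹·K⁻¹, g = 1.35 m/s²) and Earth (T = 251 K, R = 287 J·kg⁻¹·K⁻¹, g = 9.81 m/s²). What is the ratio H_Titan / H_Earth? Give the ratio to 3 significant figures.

H_Titan/H_Earth ≈ 2.90

H = RT/g for each body.
H_Titan = 295 × 97.4 / 1.35 = 21284 m.
H_Earth = 287 × 251 / 9.81 = 7343.2 m.
H_Titan/H_Earth = 21284/7343.2 = 2.8985.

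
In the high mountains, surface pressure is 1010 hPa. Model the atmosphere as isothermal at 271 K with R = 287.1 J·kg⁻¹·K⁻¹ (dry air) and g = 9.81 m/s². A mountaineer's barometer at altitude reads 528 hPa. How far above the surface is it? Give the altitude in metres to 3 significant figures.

Scale height: H = RT/g = 287.1 × 271 / 9.81 = 7931.1 m.
Invert the barometric formula: z = H ln(P₀/P).
P₀/P = 1010/528 = 1.9129; ln(1.9129) = 0.64862.
z = 7931.1 × 0.64862 = 5144.3 m.

z ≈ 5140 m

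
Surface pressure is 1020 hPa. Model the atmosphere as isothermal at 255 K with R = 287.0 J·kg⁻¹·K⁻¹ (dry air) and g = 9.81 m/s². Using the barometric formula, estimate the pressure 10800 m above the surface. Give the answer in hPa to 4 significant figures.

P ≈ 239.8 hPa

Scale height: H = RT/g = 287.0 × 255 / 9.81 = 7460.2 m.
Barometric formula: P = P₀ exp(−z/H).
z/H = 10800/7460.2 = 1.4477; exp(−1.4477) = 0.23511.
P = 1020 × 0.23511 = 239.81 hPa.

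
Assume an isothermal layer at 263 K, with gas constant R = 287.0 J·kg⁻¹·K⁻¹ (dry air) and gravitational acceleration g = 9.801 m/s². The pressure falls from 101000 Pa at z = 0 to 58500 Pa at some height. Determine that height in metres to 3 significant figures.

Scale height: H = RT/g = 287.0 × 263 / 9.801 = 7701.4 m.
Invert the barometric formula: z = H ln(P₀/P).
P₀/P = 101000/58500 = 1.7265; ln(1.7265) = 0.54610.
z = 7701.4 × 0.54610 = 4205.7 m.

z ≈ 4210 m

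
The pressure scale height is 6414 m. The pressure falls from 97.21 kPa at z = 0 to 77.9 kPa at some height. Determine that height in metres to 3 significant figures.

z ≈ 1420 m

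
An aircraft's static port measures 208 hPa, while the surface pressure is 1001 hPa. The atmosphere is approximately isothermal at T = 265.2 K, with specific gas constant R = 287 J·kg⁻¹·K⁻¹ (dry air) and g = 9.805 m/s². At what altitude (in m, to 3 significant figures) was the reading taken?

z ≈ 12200 m

Scale height: H = RT/g = 287 × 265.2 / 9.805 = 7762.6 m.
Invert the barometric formula: z = H ln(P₀/P).
P₀/P = 1001/208 = 4.8125; ln(4.8125) = 1.5712.
z = 7762.6 × 1.5712 = 12197 m.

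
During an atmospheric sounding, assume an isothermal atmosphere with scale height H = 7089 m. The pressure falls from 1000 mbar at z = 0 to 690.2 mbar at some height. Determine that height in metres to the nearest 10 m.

Invert the barometric formula: z = H ln(P₀/P).
P₀/P = 1000/690.2 = 1.4489; ln(1.4489) = 0.37080.
z = 7089.0 × 0.37080 = 2628.6 m.

z ≈ 2630 m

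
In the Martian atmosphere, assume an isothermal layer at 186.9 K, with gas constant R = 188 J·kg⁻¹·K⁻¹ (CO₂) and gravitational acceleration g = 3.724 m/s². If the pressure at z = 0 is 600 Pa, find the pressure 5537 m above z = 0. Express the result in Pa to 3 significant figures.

Scale height: H = RT/g = 188 × 186.9 / 3.724 = 9435.3 m.
Barometric formula: P = P₀ exp(−z/H).
z/H = 5537.0/9435.3 = 0.58684; exp(−0.58684) = 0.55608.
P = 600 × 0.55608 = 333.65 Pa.

P ≈ 334 Pa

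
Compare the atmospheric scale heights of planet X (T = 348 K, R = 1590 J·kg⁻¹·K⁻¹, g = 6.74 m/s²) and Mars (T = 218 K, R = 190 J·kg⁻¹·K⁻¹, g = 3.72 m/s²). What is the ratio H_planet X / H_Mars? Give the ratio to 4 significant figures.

H_planet X/H_Mars ≈ 7.373

H = RT/g for each body.
H_planet X = 1590 × 348 / 6.74 = 82095 m.
H_Mars = 190 × 218 / 3.72 = 11134 m.
H_planet X/H_Mars = 82095/11134 = 7.3734.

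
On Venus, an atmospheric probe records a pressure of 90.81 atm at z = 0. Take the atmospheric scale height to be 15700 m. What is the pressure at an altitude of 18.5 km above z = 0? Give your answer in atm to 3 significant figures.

Barometric formula: P = P₀ exp(−z/H).
z/H = 18500/15700 = 1.1783; exp(−1.1783) = 0.30780.
P = 90.81 × 0.30780 = 27.951 atm.

P ≈ 28.0 atm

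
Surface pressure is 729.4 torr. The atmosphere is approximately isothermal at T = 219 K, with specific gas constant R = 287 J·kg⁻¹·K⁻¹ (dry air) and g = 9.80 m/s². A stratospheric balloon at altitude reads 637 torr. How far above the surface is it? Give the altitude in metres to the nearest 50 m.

Scale height: H = RT/g = 287 × 219 / 9.80 = 6413.6 m.
Invert the barometric formula: z = H ln(P₀/P).
P₀/P = 729.4/637 = 1.1451; ln(1.1451) = 0.13549.
z = 6413.6 × 0.13549 = 868.98 m.

z ≈ 850 m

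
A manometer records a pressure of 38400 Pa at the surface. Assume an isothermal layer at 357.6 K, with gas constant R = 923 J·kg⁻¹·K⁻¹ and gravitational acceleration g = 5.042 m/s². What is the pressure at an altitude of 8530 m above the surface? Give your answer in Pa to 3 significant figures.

P ≈ 33700 Pa

Scale height: H = RT/g = 923 × 357.6 / 5.042 = 65463 m.
Barometric formula: P = P₀ exp(−z/H).
z/H = 8530.0/65463 = 0.13030; exp(−0.13030) = 0.87783.
P = 38400 × 0.87783 = 33709 Pa.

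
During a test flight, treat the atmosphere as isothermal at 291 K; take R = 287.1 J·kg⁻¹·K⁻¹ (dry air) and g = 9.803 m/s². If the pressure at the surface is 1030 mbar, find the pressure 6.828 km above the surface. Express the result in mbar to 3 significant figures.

Scale height: H = RT/g = 287.1 × 291 / 9.803 = 8522.5 m.
Barometric formula: P = P₀ exp(−z/H).
z/H = 6828.0/8522.5 = 0.80117; exp(−0.80117) = 0.44880.
P = 1030 × 0.44880 = 462.26 mbar.

P ≈ 462 mbar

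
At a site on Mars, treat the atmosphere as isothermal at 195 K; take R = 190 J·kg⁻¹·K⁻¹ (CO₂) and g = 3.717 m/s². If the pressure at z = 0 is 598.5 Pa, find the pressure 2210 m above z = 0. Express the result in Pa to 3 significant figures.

Scale height: H = RT/g = 190 × 195 / 3.717 = 9967.7 m.
Barometric formula: P = P₀ exp(−z/H).
z/H = 2210.0/9967.7 = 0.22172; exp(−0.22172) = 0.80114.
P = 598.5 × 0.80114 = 479.48 Pa.

P ≈ 479 Pa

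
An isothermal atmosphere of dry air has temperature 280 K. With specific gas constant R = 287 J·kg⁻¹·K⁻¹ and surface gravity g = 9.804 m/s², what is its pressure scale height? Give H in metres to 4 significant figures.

H ≈ 8197 m

The scale height of an isothermal atmosphere is H = RT/g.
H = 287 × 280 / 9.804 = 80360/9.804 = 8196.7 m.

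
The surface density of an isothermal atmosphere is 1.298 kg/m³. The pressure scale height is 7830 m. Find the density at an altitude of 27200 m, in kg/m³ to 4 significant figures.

In an isothermal atmosphere, density decays like pressure: ρ = ρ₀ exp(−z/H).
z/H = 27200/7830.0 = 3.4738; exp(−3.4738) = 0.030999.
ρ = 1.298 × 0.030999 = 0.040237 kg/m³.

ρ ≈ 0.04024 kg/m³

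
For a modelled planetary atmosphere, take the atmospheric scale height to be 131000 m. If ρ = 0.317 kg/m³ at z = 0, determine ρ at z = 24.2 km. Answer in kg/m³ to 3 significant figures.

ρ ≈ 0.264 kg/m³

In an isothermal atmosphere, density decays like pressure: ρ = ρ₀ exp(−z/H).
z/H = 24200/131000 = 0.18473; exp(−0.18473) = 0.83133.
ρ = 0.317 × 0.83133 = 0.26353 kg/m³.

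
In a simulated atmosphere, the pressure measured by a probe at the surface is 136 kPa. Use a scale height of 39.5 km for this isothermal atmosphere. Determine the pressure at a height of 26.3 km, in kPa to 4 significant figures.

Barometric formula: P = P₀ exp(−z/H).
z/H = 26300/39500 = 0.66582; exp(−0.66582) = 0.51385.
P = 136 × 0.51385 = 69.884 kPa.

P ≈ 69.88 kPa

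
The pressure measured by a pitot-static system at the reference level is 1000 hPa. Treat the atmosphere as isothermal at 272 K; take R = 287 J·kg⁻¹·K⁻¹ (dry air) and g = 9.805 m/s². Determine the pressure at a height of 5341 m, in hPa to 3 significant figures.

Scale height: H = RT/g = 287 × 272 / 9.805 = 7961.7 m.
Barometric formula: P = P₀ exp(−z/H).
z/H = 5341.0/7961.7 = 0.67084; exp(−0.67084) = 0.51128.
P = 1000 × 0.51128 = 511.28 hPa.

P ≈ 511 hPa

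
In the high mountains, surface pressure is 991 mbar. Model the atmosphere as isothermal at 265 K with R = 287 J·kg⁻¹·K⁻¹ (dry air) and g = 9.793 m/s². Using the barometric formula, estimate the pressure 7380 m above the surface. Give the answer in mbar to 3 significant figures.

Scale height: H = RT/g = 287 × 265 / 9.793 = 7766.3 m.
Barometric formula: P = P₀ exp(−z/H).
z/H = 7380.0/7766.3 = 0.95026; exp(−0.95026) = 0.38664.
P = 991 × 0.38664 = 383.16 mbar.

P ≈ 383 mbar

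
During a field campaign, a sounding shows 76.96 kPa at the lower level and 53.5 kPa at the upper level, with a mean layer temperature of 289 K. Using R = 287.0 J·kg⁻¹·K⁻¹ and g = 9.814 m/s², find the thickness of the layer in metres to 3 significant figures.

Hypsometric equation: Δz = (R T̄/g) ln(P₁/P₂).
R T̄/g = 287.0 × 289 / 9.814 = 8451.5 m.
ln(76.96/53.5) = ln(1.4385) = 0.36360.
Δz = 8451.5 × 0.36360 = 3073.0 m.

Δz ≈ 3070 m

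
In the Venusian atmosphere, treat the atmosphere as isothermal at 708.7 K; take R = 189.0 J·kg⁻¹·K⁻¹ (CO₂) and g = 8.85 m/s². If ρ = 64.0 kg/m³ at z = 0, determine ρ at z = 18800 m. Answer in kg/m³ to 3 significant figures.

ρ ≈ 18.5 kg/m³

Scale height: H = RT/g = 189.0 × 708.7 / 8.85 = 15135 m.
In an isothermal atmosphere, density decays like pressure: ρ = ρ₀ exp(−z/H).
z/H = 18800/15135 = 1.2422; exp(−1.2422) = 0.28875.
ρ = 64.0 × 0.28875 = 18.480 kg/m³.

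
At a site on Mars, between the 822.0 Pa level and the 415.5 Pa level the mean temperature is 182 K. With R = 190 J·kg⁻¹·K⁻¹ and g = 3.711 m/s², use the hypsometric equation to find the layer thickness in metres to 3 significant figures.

Δz ≈ 6360 m

Hypsometric equation: Δz = (R T̄/g) ln(P₁/P₂).
R T̄/g = 190 × 182 / 3.711 = 9318.2 m.
ln(822.0/415.5) = ln(1.9783) = 0.68224.
Δz = 9318.2 × 0.68224 = 6357.2 m.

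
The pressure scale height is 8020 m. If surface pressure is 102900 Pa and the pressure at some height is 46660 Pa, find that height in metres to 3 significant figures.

Invert the barometric formula: z = H ln(P₀/P).
P₀/P = 102900/46660 = 2.2053; ln(2.2053) = 0.79086.
z = 8020.0 × 0.79086 = 6342.7 m.

z ≈ 6340 m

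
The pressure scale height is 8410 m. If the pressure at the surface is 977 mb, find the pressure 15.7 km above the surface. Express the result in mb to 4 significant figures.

P ≈ 151.1 mb

Barometric formula: P = P₀ exp(−z/H).
z/H = 15700/8410.0 = 1.8668; exp(−1.8668) = 0.15462.
P = 977 × 0.15462 = 151.06 mb.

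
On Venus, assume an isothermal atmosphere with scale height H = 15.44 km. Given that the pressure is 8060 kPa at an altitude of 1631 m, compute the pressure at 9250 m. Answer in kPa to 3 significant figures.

P ≈ 4920 kPa

Between two levels, P₂ = P₁ exp(−Δz/H) with Δz = z₂ − z₁.
Δz = 9250.0 − 1631.0 = 7619.0 m; Δz/H = 7619.0/15440 = 0.49346.
P₂ = 8060 × exp(−0.49346) = 8060 × 0.61051 = 4920.7 kPa.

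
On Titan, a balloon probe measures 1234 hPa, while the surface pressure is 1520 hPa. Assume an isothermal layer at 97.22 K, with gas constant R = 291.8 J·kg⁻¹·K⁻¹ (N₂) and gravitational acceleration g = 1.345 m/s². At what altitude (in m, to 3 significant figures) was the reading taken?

z ≈ 4400 m

Scale height: H = RT/g = 291.8 × 97.22 / 1.345 = 21092 m.
Invert the barometric formula: z = H ln(P₀/P).
P₀/P = 1520/1234 = 1.2318; ln(1.2318) = 0.20848.
z = 21092 × 0.20848 = 4397.3 m.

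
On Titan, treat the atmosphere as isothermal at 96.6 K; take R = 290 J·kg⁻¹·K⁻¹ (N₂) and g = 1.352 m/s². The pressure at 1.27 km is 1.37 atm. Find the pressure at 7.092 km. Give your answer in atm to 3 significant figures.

Scale height: H = RT/g = 290 × 96.6 / 1.352 = 20720 m.
Between two levels, P₂ = P₁ exp(−Δz/H) with Δz = z₂ − z₁.
Δz = 7092.0 − 1270.0 = 5822.0 m; Δz/H = 5822.0/20720 = 0.28098.
P₂ = 1.37 × exp(−0.28098) = 1.37 × 0.75504 = 1.0344 atm.

P ≈ 1.03 atm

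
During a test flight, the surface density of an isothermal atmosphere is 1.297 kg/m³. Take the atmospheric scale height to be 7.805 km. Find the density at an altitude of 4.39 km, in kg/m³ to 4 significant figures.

In an isothermal atmosphere, density decays like pressure: ρ = ρ₀ exp(−z/H).
z/H = 4390.0/7805.0 = 0.56246; exp(−0.56246) = 0.56981.
ρ = 1.297 × 0.56981 = 0.73904 kg/m³.

ρ ≈ 0.7390 kg/m³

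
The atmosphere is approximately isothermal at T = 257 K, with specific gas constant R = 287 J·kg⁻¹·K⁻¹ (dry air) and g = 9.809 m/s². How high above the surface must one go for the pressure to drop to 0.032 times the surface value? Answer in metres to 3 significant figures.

Scale height: H = RT/g = 287 × 257 / 9.809 = 7519.5 m.
Set P/P₀ = exp(−z/H) = 0.032, so z = −H ln(0.032).
−ln(0.032) = 3.4420; z = 7519.5 × 3.4420 = 25882 m.

z ≈ 25900 m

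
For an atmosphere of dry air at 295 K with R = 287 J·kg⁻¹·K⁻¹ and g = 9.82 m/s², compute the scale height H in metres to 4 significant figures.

The scale height of an isothermal atmosphere is H = RT/g.
H = 287 × 295 / 9.82 = 84665/9.82 = 8621.7 m.

H ≈ 8622 m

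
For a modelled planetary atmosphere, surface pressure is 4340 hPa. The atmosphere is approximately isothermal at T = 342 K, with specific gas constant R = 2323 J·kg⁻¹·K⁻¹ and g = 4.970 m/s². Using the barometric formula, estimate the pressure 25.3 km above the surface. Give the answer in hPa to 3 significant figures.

P ≈ 3700 hPa

Scale height: H = RT/g = 2323 × 342 / 4.970 = 159850 m.
Barometric formula: P = P₀ exp(−z/H).
z/H = 25300/159850 = 0.15827; exp(−0.15827) = 0.85362.
P = 4340 × 0.85362 = 3704.7 hPa.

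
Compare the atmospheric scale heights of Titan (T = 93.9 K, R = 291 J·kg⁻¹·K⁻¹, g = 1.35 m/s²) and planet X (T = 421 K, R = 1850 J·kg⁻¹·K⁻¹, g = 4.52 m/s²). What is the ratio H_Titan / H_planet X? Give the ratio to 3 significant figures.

H_Titan/H_planet X ≈ 0.117

H = RT/g for each body.
H_Titan = 291 × 93.9 / 1.35 = 20241 m.
H_planet X = 1850 × 421 / 4.52 = 172310 m.
H_Titan/H_planet X = 20241/172310 = 0.11747.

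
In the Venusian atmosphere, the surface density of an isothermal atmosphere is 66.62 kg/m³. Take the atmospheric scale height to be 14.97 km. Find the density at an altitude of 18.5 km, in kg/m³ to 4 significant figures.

In an isothermal atmosphere, density decays like pressure: ρ = ρ₀ exp(−z/H).
z/H = 18500/14970 = 1.2358; exp(−1.2358) = 0.29060.
ρ = 66.62 × 0.29060 = 19.360 kg/m³.

ρ ≈ 19.36 kg/m³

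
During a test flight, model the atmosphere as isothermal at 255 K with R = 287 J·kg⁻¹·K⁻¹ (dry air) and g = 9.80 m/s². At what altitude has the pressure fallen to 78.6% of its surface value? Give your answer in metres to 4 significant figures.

Scale height: H = RT/g = 287 × 255 / 9.80 = 7467.9 m.
Set P/P₀ = exp(−z/H) = 0.786, so z = −H ln(0.786).
−ln(0.786) = 0.24080; z = 7467.9 × 0.24080 = 1798.3 m.

z ≈ 1798 m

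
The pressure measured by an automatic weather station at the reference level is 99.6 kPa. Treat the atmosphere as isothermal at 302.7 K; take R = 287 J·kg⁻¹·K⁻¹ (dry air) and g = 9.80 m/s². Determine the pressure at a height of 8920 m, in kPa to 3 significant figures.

Scale height: H = RT/g = 287 × 302.7 / 9.80 = 8864.8 m.
Barometric formula: P = P₀ exp(−z/H).
z/H = 8920.0/8864.8 = 1.0062; exp(−1.0062) = 0.36561.
P = 99.6 × 0.36561 = 36.415 kPa.

P ≈ 36.4 kPa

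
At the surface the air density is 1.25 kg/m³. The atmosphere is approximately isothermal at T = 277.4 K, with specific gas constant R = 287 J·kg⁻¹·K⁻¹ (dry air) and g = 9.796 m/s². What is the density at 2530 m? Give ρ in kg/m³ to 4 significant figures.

ρ ≈ 0.9156 kg/m³

Scale height: H = RT/g = 287 × 277.4 / 9.796 = 8127.2 m.
In an isothermal atmosphere, density decays like pressure: ρ = ρ₀ exp(−z/H).
z/H = 2530.0/8127.2 = 0.31130; exp(−0.31130) = 0.73249.
ρ = 1.25 × 0.73249 = 0.91561 kg/m³.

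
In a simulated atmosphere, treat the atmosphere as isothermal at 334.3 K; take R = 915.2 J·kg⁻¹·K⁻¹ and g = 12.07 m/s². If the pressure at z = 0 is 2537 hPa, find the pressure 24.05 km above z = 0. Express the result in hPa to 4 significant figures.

P ≈ 982.4 hPa

Scale height: H = RT/g = 915.2 × 334.3 / 12.07 = 25348 m.
Barometric formula: P = P₀ exp(−z/H).
z/H = 24050/25348 = 0.94879; exp(−0.94879) = 0.38721.
P = 2537 × 0.38721 = 982.35 hPa.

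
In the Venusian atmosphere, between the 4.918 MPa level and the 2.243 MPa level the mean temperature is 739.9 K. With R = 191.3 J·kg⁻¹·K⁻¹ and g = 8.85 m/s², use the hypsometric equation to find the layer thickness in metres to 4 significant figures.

Δz ≈ 12560 m

Hypsometric equation: Δz = (R T̄/g) ln(P₁/P₂).
R T̄/g = 191.3 × 739.9 / 8.85 = 15994 m.
ln(4.918/2.243) = ln(2.1926) = 0.78509.
Δz = 15994 × 0.78509 = 12557 m.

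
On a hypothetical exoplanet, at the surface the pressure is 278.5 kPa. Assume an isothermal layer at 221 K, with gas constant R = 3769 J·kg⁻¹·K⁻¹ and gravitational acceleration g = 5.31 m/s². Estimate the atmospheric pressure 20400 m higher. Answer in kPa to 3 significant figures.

Scale height: H = RT/g = 3769 × 221 / 5.31 = 156860 m.
Barometric formula: P = P₀ exp(−z/H).
z/H = 20400/156860 = 0.13005; exp(−0.13005) = 0.87805.
P = 278.5 × 0.87805 = 244.54 kPa.

P ≈ 245 kPa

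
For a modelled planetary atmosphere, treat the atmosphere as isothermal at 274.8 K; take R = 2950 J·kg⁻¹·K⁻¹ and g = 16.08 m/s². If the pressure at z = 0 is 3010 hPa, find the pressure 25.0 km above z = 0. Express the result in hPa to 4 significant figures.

P ≈ 1833 hPa

Scale height: H = RT/g = 2950 × 274.8 / 16.08 = 50414 m.
Barometric formula: P = P₀ exp(−z/H).
z/H = 25000/50414 = 0.49589; exp(−0.49589) = 0.60903.
P = 3010 × 0.60903 = 1833.2 hPa.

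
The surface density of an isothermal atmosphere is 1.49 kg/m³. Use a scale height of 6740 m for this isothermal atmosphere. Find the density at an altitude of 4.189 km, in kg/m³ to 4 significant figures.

In an isothermal atmosphere, density decays like pressure: ρ = ρ₀ exp(−z/H).
z/H = 4189.0/6740.0 = 0.62151; exp(−0.62151) = 0.53713.
ρ = 1.49 × 0.53713 = 0.80032 kg/m³.

ρ ≈ 0.8003 kg/m³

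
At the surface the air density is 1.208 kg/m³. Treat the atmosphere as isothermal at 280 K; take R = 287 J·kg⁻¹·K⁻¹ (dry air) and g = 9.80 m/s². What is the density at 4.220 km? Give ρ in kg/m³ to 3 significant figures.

Scale height: H = RT/g = 287 × 280 / 9.80 = 8200.0 m.
In an isothermal atmosphere, density decays like pressure: ρ = ρ₀ exp(−z/H).
z/H = 4220.0/8200.0 = 0.51463; exp(−0.51463) = 0.59772.
ρ = 1.208 × 0.59772 = 0.72205 kg/m³.

ρ ≈ 0.722 kg/m³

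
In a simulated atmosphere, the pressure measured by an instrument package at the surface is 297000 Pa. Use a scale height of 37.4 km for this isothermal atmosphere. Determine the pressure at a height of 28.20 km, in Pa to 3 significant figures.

Barometric formula: P = P₀ exp(−z/H).
z/H = 28200/37400 = 0.75401; exp(−0.75401) = 0.47048.
P = 297000 × 0.47048 = 139730 Pa.

P ≈ 140000 Pa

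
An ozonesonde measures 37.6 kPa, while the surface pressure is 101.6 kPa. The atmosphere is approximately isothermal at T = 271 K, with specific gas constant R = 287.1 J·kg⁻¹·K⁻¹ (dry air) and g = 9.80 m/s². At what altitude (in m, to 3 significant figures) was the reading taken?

Scale height: H = RT/g = 287.1 × 271 / 9.80 = 7939.2 m.
Invert the barometric formula: z = H ln(P₀/P).
P₀/P = 101.6/37.6 = 2.7021; ln(2.7021) = 0.99403.
z = 7939.2 × 0.99403 = 7891.8 m.

z ≈ 7890 m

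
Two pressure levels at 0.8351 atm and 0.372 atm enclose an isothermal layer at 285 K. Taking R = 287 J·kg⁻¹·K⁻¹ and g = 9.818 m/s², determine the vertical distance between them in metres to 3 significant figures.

Δz ≈ 6740 m

Hypsometric equation: Δz = (R T̄/g) ln(P₁/P₂).
R T̄/g = 287 × 285 / 9.818 = 8331.1 m.
ln(0.8351/0.372) = ln(2.2449) = 0.80866.
Δz = 8331.1 × 0.80866 = 6737.0 m.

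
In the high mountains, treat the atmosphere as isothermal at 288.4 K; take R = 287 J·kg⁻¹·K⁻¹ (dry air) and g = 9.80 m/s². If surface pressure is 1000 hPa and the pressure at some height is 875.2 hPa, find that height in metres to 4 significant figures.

z ≈ 1126 m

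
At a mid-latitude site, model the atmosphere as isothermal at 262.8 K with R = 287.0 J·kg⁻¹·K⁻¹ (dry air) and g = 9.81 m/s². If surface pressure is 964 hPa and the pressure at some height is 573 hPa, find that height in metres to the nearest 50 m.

Scale height: H = RT/g = 287.0 × 262.8 / 9.81 = 7688.4 m.
Invert the barometric formula: z = H ln(P₀/P).
P₀/P = 964/573 = 1.6824; ln(1.6824) = 0.52022.
z = 7688.4 × 0.52022 = 3999.7 m.

z ≈ 4000 m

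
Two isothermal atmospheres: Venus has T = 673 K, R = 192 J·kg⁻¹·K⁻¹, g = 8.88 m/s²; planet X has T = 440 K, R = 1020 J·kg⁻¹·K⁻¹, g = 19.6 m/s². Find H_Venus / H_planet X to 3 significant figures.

H = RT/g for each body.
H_Venus = 192 × 673 / 8.88 = 14551 m.
H_planet X = 1020 × 440 / 19.6 = 22898 m.
H_Venus/H_planet X = 14551/22898 = 0.63547.

H_Venus/H_planet X ≈ 0.635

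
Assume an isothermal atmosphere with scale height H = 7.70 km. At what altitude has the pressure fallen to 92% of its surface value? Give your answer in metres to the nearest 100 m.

Set P/P₀ = exp(−z/H) = 0.92, so z = −H ln(0.92).
−ln(0.92) = 0.083382; z = 7700.0 × 0.083382 = 642.04 m.

z ≈ 600 m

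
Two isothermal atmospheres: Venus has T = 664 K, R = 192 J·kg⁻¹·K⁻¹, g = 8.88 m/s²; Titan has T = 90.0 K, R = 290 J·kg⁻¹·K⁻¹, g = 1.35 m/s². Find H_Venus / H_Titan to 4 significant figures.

H = RT/g for each body.
H_Venus = 192 × 664 / 8.88 = 14357 m.
H_Titan = 290 × 90.0 / 1.35 = 19333 m.
H_Venus/H_Titan = 14357/19333 = 0.74262.

H_Venus/H_Titan ≈ 0.7426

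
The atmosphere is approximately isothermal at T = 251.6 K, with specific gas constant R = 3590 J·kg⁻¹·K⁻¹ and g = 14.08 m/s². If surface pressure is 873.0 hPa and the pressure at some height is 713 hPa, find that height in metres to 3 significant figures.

z ≈ 13000 m

Scale height: H = RT/g = 3590 × 251.6 / 14.08 = 64151 m.
Invert the barometric formula: z = H ln(P₀/P).
P₀/P = 873.0/713 = 1.2244; ln(1.2244) = 0.20245.
z = 64151 × 0.20245 = 12987 m.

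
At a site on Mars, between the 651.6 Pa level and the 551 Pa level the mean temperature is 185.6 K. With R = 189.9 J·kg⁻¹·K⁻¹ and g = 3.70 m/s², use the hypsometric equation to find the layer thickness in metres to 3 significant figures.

Hypsometric equation: Δz = (R T̄/g) ln(P₁/P₂).
R T̄/g = 189.9 × 185.6 / 3.70 = 9525.8 m.
ln(651.6/551) = ln(1.1826) = 0.16772.
Δz = 9525.8 × 0.16772 = 1597.7 m.

Δz ≈ 1600 m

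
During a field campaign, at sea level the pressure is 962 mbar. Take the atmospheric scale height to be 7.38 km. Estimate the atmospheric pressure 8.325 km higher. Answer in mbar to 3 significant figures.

P ≈ 311 mbar

Barometric formula: P = P₀ exp(−z/H).
z/H = 8325.0/7380.0 = 1.1280; exp(−1.1280) = 0.32368.
P = 962 × 0.32368 = 311.38 mbar.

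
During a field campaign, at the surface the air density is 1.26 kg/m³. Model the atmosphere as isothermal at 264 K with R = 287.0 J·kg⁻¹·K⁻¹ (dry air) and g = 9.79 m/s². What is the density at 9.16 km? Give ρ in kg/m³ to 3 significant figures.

Scale height: H = RT/g = 287.0 × 264 / 9.79 = 7739.3 m.
In an isothermal atmosphere, density decays like pressure: ρ = ρ₀ exp(−z/H).
z/H = 9160.0/7739.3 = 1.1836; exp(−1.1836) = 0.30617.
ρ = 1.26 × 0.30617 = 0.38577 kg/m³.

ρ ≈ 0.386 kg/m³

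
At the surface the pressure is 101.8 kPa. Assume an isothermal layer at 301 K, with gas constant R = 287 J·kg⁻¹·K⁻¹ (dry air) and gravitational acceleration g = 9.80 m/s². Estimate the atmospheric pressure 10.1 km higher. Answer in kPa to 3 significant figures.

P ≈ 32.4 kPa

Scale height: H = RT/g = 287 × 301 / 9.80 = 8815.0 m.
Barometric formula: P = P₀ exp(−z/H).
z/H = 10100/8815.0 = 1.1458; exp(−1.1458) = 0.31797.
P = 101.8 × 0.31797 = 32.369 kPa.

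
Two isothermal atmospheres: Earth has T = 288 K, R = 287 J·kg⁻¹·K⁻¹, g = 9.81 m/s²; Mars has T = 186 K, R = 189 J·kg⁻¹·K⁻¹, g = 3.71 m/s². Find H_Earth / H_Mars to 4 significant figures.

H_Earth/H_Mars ≈ 0.8892

H = RT/g for each body.
H_Earth = 287 × 288 / 9.81 = 8425.7 m.
H_Mars = 189 × 186 / 3.71 = 9475.5 m.
H_Earth/H_Mars = 8425.7/9475.5 = 0.88921.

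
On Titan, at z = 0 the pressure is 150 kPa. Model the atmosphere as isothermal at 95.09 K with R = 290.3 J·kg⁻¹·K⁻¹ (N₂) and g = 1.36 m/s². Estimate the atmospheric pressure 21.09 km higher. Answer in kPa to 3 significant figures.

P ≈ 53.1 kPa

Scale height: H = RT/g = 290.3 × 95.09 / 1.36 = 20298 m.
Barometric formula: P = P₀ exp(−z/H).
z/H = 21090/20298 = 1.0390; exp(−1.0390) = 0.35381.
P = 150 × 0.35381 = 53.072 kPa.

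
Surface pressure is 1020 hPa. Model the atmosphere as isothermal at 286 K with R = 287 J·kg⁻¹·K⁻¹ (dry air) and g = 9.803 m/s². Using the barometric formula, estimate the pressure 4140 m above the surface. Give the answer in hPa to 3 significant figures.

Scale height: H = RT/g = 287 × 286 / 9.803 = 8373.2 m.
Barometric formula: P = P₀ exp(−z/H).
z/H = 4140.0/8373.2 = 0.49443; exp(−0.49443) = 0.60992.
P = 1020 × 0.60992 = 622.12 hPa.

P ≈ 622 hPa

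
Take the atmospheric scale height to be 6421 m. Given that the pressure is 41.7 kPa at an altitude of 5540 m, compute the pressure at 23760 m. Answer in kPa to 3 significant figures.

Between two levels, P₂ = P₁ exp(−Δz/H) with Δz = z₂ − z₁.
Δz = 23760 − 5540.0 = 18220 m; Δz/H = 18220/6421.0 = 2.8376.
P₂ = 41.7 × exp(−2.8376) = 41.7 × 0.058566 = 2.4422 kPa.

P ≈ 2.44 kPa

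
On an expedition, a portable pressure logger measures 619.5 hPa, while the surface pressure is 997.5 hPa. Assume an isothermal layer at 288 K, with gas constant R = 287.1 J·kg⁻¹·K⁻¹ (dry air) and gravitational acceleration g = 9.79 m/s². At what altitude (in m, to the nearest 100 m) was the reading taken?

z ≈ 4000 m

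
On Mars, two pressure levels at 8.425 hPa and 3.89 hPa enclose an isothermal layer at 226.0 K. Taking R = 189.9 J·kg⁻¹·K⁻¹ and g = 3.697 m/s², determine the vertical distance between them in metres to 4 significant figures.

Δz ≈ 8971 m

Hypsometric equation: Δz = (R T̄/g) ln(P₁/P₂).
R T̄/g = 189.9 × 226.0 / 3.697 = 11609 m.
ln(8.425/3.89) = ln(2.1658) = 0.77279.
Δz = 11609 × 0.77279 = 8971.3 m.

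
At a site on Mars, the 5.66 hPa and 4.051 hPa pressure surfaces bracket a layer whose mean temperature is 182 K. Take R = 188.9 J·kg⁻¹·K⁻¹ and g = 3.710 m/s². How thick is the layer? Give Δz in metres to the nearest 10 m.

Δz ≈ 3100 m

Hypsometric equation: Δz = (R T̄/g) ln(P₁/P₂).
R T̄/g = 188.9 × 182 / 3.710 = 9266.8 m.
ln(5.66/4.051) = ln(1.3972) = 0.33447.
Δz = 9266.8 × 0.33447 = 3099.5 m.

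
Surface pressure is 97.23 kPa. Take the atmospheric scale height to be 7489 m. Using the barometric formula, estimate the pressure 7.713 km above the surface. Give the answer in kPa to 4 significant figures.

P ≈ 34.71 kPa

Barometric formula: P = P₀ exp(−z/H).
z/H = 7713.0/7489.0 = 1.0299; exp(−1.0299) = 0.35704.
P = 97.23 × 0.35704 = 34.715 kPa.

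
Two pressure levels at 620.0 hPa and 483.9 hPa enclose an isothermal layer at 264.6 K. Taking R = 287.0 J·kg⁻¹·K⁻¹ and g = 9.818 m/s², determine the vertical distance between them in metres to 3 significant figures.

Δz ≈ 1920 m

Hypsometric equation: Δz = (R T̄/g) ln(P₁/P₂).
R T̄/g = 287.0 × 264.6 / 9.818 = 7734.8 m.
ln(620.0/483.9) = ln(1.2813) = 0.24788.
Δz = 7734.8 × 0.24788 = 1917.3 m.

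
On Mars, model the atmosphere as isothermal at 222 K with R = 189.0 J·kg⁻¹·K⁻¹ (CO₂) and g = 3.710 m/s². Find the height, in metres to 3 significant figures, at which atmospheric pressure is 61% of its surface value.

z ≈ 5590 m

Scale height: H = RT/g = 189.0 × 222 / 3.710 = 11309 m.
Set P/P₀ = exp(−z/H) = 0.61, so z = −H ln(0.61).
−ln(0.61) = 0.49430; z = 11309 × 0.49430 = 5590.0 m.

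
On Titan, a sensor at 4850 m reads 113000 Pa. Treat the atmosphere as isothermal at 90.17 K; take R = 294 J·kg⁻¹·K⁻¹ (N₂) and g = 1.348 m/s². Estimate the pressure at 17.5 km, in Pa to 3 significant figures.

P ≈ 59400 Pa

Scale height: H = RT/g = 294 × 90.17 / 1.348 = 19666 m.
Between two levels, P₂ = P₁ exp(−Δz/H) with Δz = z₂ − z₁.
Δz = 17500 − 4850.0 = 12650 m; Δz/H = 12650/19666 = 0.64324.
P₂ = 113000 × exp(−0.64324) = 113000 × 0.52559 = 59392 Pa.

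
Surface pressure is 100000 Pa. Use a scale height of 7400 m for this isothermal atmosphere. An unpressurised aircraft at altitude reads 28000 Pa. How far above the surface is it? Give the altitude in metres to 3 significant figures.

Invert the barometric formula: z = H ln(P₀/P).
P₀/P = 100000/28000 = 3.5714; ln(3.5714) = 1.2730.
z = 7400.0 × 1.2730 = 9420.2 m.

z ≈ 9420 m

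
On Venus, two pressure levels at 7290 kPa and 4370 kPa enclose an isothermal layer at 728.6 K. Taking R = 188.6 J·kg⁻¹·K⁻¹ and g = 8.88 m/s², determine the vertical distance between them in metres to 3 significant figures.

Δz ≈ 7920 m

Hypsometric equation: Δz = (R T̄/g) ln(P₁/P₂).
R T̄/g = 188.6 × 728.6 / 8.88 = 15475 m.
ln(7290/4370) = ln(1.6682) = 0.51175.
Δz = 15475 × 0.51175 = 7919.3 m.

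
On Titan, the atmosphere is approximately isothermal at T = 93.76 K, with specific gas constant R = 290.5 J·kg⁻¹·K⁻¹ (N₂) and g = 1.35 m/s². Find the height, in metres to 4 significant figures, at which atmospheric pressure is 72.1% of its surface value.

Scale height: H = RT/g = 290.5 × 93.76 / 1.35 = 20176 m.
Set P/P₀ = exp(−z/H) = 0.721, so z = −H ln(0.721).
−ln(0.721) = 0.32712; z = 20176 × 0.32712 = 6600.0 m.

z ≈ 6600 m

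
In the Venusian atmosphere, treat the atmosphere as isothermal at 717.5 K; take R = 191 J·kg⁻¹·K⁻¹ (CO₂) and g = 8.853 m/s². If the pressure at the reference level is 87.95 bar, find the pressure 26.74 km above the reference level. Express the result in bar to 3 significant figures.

P ≈ 15.6 bar

Scale height: H = RT/g = 191 × 717.5 / 8.853 = 15480 m.
Barometric formula: P = P₀ exp(−z/H).
z/H = 26740/15480 = 1.7274; exp(−1.7274) = 0.17775.
P = 87.95 × 0.17775 = 15.633 bar.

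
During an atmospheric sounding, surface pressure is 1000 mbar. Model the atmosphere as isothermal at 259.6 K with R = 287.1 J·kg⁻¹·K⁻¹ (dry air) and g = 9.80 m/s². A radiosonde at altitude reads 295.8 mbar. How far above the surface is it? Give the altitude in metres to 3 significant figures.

Scale height: H = RT/g = 287.1 × 259.6 / 9.80 = 7605.2 m.
Invert the barometric formula: z = H ln(P₀/P).
P₀/P = 1000/295.8 = 3.3807; ln(3.3807) = 1.2181.
z = 7605.2 × 1.2181 = 9263.9 m.

z ≈ 9260 m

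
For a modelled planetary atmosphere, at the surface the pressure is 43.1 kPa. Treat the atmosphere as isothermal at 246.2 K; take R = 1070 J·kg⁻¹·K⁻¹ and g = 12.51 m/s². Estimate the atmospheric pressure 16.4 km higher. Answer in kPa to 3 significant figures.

P ≈ 19.8 kPa

Scale height: H = RT/g = 1070 × 246.2 / 12.51 = 21058 m.
Barometric formula: P = P₀ exp(−z/H).
z/H = 16400/21058 = 0.77880; exp(−0.77880) = 0.45896.
P = 43.1 × 0.45896 = 19.781 kPa.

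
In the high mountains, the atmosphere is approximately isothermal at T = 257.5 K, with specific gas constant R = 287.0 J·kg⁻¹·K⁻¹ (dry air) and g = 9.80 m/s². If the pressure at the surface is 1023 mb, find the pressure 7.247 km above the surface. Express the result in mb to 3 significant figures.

Scale height: H = RT/g = 287.0 × 257.5 / 9.80 = 7541.1 m.
Barometric formula: P = P₀ exp(−z/H).
z/H = 7247.0/7541.1 = 0.96100; exp(−0.96100) = 0.38251.
P = 1023 × 0.38251 = 391.31 mb.

P ≈ 391 mb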